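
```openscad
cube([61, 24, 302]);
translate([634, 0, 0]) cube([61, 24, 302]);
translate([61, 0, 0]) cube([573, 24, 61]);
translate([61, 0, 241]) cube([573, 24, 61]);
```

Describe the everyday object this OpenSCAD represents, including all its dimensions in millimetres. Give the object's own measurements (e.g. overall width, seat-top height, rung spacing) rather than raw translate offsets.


A rectangular picture frame lying in the x–z plane (depth along y). The opening is 573 mm wide (x) by 180 mm tall (z), surrounded by a border 61 mm wide on all four sides. The frame is 24 mm deep and is made of two full-height vertical stiles with two horizontal rails fitted between them.


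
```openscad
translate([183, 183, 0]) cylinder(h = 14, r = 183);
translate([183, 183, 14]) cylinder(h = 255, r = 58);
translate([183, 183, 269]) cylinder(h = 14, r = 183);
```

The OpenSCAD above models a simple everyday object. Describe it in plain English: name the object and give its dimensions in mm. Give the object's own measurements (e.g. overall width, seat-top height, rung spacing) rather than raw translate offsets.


A spool: two coaxial disc flanges of radius 183 mm and thickness 14 mm, joined by a core cylinder of radius 58 mm and height 255 mm. The lower flange rests on z = 0 and the three cylinders share a vertical axis.


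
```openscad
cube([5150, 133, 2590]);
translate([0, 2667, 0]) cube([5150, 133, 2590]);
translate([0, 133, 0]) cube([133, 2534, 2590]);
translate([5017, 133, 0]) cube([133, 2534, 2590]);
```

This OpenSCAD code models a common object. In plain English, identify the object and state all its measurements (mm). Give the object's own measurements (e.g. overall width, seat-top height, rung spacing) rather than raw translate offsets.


The wall frame of a small rectangular building: four walls, each 2590 mm tall and 133 mm thick, enclosing a footprint 5150 mm (x) by 2800 mm (y) outside-to-outside, with no floor or roof. The front and back walls (the −y and +y sides) span the full width; the two side walls fit between them.


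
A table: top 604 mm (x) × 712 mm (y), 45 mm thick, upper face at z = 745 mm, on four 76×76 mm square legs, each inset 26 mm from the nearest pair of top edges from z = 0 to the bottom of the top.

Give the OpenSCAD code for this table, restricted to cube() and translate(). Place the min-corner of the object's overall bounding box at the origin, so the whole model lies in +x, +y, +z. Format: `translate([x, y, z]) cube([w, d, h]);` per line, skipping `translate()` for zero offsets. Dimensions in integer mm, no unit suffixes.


translate([0, 0, 700]) cube([604, 712, 45]);
translate([26, 26, 0]) cube([76, 76, 700]);
translate([502, 26, 0]) cube([76, 76, 700]);
translate([26, 610, 0]) cube([76, 76, 700]);
translate([502, 610, 0]) cube([76, 76, 700]);


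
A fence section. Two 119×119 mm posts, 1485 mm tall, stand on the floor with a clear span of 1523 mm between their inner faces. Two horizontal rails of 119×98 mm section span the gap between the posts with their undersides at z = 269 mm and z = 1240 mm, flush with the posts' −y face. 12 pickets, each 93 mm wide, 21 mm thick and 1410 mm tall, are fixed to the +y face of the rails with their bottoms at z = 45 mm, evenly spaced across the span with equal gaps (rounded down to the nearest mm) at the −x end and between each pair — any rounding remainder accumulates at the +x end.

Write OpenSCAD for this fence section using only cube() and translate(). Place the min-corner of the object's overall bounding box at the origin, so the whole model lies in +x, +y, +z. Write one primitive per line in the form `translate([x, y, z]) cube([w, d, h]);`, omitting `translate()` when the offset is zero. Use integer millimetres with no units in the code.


cube([119, 119, 1485]);
translate([1642, 0, 0]) cube([119, 119, 1485]);
translate([119, 0, 269]) cube([1523, 119, 98]);
translate([119, 0, 1240]) cube([1523, 119, 98]);
translate([150, 119, 45]) cube([93, 21, 1410]);
translate([274, 119, 45]) cube([93, 21, 1410]);
translate([398, 119, 45]) cube([93, 21, 1410]);
translate([522, 119, 45]) cube([93, 21, 1410]);
translate([646, 119, 45]) cube([93, 21, 1410]);
translate([770, 119, 45]) cube([93, 21, 1410]);
translate([894, 119, 45]) cube([93, 21, 1410]);
translate([1018, 119, 45]) cube([93, 21, 1410]);
translate([1142, 119, 45]) cube([93, 21, 1410]);
translate([1266, 119, 45]) cube([93, 21, 1410]);
translate([1390, 119, 45]) cube([93, 21, 1410]);
translate([1514, 119, 45]) cube([93, 21, 1410]);


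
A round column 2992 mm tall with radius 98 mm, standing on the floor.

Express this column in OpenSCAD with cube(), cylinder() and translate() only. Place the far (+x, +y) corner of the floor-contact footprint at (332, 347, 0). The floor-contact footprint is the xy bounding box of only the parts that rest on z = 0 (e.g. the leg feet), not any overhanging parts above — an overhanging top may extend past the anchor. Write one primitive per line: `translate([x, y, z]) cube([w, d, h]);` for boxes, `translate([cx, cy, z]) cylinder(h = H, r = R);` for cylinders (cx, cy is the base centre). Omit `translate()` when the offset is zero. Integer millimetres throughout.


translate([234, 249, 0]) cylinder(h = 2992, r = 98);


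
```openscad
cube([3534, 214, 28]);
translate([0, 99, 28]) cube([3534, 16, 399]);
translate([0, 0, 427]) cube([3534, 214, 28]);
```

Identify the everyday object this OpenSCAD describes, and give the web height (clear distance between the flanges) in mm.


An I-beam. The web height is 399 mm.

Two wide flanges with a thin centred web — an I-beam. Overall 455 mm minus two 28 mm flanges gives a web of 455 − 2·28 = 399 mm.


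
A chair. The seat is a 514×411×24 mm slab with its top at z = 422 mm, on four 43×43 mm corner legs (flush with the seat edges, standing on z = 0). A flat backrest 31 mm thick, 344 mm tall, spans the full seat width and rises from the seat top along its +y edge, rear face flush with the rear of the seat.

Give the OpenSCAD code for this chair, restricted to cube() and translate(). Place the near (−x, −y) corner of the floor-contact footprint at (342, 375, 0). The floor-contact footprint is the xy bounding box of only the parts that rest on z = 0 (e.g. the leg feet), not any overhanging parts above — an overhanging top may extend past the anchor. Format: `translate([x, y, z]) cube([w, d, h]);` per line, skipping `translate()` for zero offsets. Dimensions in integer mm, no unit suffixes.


// leg_h = 422 - 24 = 398
translate([342, 375, 398]) cube([514, 411, 24]);
translate([342, 375, 0]) cube([43, 43, 398]);
translate([813, 375, 0]) cube([43, 43, 398]);
translate([342, 743, 0]) cube([43, 43, 398]);
translate([813, 743, 0]) cube([43, 43, 398]);
translate([342, 755, 422]) cube([514, 31, 344]);


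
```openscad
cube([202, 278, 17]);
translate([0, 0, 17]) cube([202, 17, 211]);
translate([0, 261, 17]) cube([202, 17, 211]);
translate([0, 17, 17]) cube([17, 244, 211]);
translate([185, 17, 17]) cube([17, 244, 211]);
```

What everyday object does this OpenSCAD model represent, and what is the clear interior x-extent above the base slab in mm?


An open box. The internal width is 168 mm.

A 202×278 base slab with four walls standing on it — an open box. The base is 202 mm wide and the walls are 17 mm thick, so the internal width is 202 − 2 × 17 = 168 mm.


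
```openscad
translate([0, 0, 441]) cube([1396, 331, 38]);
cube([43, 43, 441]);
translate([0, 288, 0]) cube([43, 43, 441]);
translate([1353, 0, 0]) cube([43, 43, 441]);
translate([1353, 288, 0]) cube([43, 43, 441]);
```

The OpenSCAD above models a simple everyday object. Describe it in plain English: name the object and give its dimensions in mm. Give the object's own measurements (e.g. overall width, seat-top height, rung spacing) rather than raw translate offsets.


A long wooden bench with a 1396 mm (x) × 331 mm (y) seat, 38 mm thick, its top surface 479 mm above the floor. Four 43 mm square legs at the seat corners, flush with the edges, run from z = 0 to the seat underside.


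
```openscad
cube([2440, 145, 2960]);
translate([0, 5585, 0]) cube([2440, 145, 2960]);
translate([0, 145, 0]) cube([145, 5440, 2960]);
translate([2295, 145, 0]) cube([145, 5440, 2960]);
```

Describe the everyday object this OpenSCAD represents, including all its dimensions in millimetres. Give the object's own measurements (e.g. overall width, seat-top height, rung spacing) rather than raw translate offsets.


The wall frame of a small rectangular building: four walls, each 2960 mm tall and 145 mm thick, enclosing a footprint 2440 mm (x) by 5730 mm (y) outside-to-outside, with no floor or roof. The front and back walls (the −y and +y sides) span the full width; the two side walls fit between them.


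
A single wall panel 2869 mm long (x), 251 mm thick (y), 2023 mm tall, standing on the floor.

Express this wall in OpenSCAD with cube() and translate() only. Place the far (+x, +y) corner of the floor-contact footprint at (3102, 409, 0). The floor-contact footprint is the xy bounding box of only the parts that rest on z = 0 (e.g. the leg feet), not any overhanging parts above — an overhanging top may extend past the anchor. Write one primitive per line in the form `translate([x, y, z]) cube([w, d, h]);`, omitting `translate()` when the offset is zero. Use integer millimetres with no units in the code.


translate([233, 158, 0]) cube([2869, 251, 2023]);


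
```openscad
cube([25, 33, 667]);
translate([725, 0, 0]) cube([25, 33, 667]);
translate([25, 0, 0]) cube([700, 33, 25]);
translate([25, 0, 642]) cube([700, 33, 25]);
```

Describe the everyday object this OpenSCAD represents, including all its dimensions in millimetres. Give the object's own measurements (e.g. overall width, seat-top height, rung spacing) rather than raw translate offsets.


A rectangular picture frame lying in the x–z plane (depth along y). The opening is 700 mm wide (x) by 617 mm tall (z), surrounded by a border 25 mm wide on all four sides. The frame is 33 mm deep and is made of two full-height vertical stiles with two horizontal rails fitted between them.


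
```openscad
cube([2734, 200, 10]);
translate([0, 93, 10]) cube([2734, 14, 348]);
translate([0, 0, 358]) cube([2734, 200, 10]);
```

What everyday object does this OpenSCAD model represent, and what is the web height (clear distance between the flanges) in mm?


An I-beam. The web height is 348 mm.

Two wide flanges with a thin centred web — an I-beam. Overall 368 mm minus two 10 mm flanges gives a web of 368 − 2·10 = 348 mm.


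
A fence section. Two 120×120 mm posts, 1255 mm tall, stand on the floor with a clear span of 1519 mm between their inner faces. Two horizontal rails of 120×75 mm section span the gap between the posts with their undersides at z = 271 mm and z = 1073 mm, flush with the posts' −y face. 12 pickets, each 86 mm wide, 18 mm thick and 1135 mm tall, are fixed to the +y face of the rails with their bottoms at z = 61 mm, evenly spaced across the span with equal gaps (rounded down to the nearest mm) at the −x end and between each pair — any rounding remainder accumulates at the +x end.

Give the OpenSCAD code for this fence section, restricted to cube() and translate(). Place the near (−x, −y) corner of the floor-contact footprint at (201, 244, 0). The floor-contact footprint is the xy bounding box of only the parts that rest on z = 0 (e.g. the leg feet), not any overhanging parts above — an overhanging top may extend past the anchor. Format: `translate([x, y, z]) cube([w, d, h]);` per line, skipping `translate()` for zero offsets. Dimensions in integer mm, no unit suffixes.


translate([201, 244, 0]) cube([120, 120, 1255]);
translate([1840, 244, 0]) cube([120, 120, 1255]);
translate([321, 244, 271]) cube([1519, 120, 75]);
translate([321, 244, 1073]) cube([1519, 120, 75]);
translate([358, 364, 61]) cube([86, 18, 1135]);
translate([481, 364, 61]) cube([86, 18, 1135]);
translate([604, 364, 61]) cube([86, 18, 1135]);
translate([727, 364, 61]) cube([86, 18, 1135]);
translate([850, 364, 61]) cube([86, 18, 1135]);
translate([973, 364, 61]) cube([86, 18, 1135]);
translate([1096, 364, 61]) cube([86, 18, 1135]);
translate([1219, 364, 61]) cube([86, 18, 1135]);
translate([1342, 364, 61]) cube([86, 18, 1135]);
translate([1465, 364, 61]) cube([86, 18, 1135]);
translate([1588, 364, 61]) cube([86, 18, 1135]);
translate([1711, 364, 61]) cube([86, 18, 1135]);


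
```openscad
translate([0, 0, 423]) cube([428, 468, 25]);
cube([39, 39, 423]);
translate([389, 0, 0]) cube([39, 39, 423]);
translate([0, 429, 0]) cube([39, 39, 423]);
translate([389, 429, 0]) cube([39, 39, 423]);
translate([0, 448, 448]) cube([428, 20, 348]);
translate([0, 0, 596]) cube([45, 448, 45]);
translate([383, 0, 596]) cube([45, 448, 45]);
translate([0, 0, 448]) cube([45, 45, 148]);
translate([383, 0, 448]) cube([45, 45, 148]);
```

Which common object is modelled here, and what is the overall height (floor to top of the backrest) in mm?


A chair. The overall height is 796 mm.

A slab on four corner posts with a tall panel at the back — a chair. The seat slab sits at z = 423 with thickness 25, and the 348 mm backrest starts at the seat top, so the overall height is 423 + 25 + 348 = 796 mm.


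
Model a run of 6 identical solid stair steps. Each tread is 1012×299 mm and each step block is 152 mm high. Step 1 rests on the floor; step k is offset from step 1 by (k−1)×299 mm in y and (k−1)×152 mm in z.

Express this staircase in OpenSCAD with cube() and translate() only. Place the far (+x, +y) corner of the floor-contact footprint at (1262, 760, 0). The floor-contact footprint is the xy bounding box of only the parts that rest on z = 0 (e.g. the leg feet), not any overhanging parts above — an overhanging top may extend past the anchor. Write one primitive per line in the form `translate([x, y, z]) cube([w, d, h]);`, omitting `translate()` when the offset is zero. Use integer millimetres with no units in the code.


translate([250, 461, 0]) cube([1012, 299, 152]);
translate([250, 760, 152]) cube([1012, 299, 152]);
translate([250, 1059, 304]) cube([1012, 299, 152]);
translate([250, 1358, 456]) cube([1012, 299, 152]);
translate([250, 1657, 608]) cube([1012, 299, 152]);
translate([250, 1956, 760]) cube([1012, 299, 152]);


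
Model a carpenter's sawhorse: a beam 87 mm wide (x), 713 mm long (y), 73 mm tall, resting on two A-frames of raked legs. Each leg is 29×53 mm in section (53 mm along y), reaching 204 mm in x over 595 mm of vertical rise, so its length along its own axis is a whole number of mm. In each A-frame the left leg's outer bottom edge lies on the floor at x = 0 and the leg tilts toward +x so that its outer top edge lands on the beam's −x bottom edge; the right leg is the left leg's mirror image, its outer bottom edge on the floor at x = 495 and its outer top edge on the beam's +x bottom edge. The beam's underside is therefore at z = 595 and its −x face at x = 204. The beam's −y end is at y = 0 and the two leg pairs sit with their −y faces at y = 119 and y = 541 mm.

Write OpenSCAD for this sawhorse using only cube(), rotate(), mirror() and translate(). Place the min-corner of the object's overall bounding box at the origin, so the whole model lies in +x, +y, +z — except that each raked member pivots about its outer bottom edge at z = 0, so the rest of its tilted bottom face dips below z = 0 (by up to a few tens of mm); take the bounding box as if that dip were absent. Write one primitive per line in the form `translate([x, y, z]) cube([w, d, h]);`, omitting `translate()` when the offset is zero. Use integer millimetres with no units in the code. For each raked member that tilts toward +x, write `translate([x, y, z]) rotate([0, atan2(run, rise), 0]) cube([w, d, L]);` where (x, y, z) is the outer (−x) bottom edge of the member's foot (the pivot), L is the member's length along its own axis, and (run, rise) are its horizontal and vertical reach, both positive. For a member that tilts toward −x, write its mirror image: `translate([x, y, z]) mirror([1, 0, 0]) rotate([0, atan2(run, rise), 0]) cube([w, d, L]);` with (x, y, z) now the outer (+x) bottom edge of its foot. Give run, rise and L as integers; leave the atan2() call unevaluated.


translate([204, 0, 595]) cube([87, 713, 73]);
translate([0, 119, 0]) rotate([0, atan2(204, 595), 0]) cube([29, 53, 629]);
translate([495, 119, 0]) mirror([1, 0, 0]) rotate([0, atan2(204, 595), 0]) cube([29, 53, 629]);
translate([0, 541, 0]) rotate([0, atan2(204, 595), 0]) cube([29, 53, 629]);
translate([495, 541, 0]) mirror([1, 0, 0]) rotate([0, atan2(204, 595), 0]) cube([29, 53, 629]);


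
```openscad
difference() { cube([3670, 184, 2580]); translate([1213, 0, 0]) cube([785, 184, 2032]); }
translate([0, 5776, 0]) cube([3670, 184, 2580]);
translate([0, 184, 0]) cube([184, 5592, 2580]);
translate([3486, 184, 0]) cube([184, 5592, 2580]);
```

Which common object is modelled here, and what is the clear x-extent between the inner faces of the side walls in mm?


A single room. The interior width is 3302 mm.

Four walls enclosing a rectangle with a door in the front wall — a room. Outside width 3670 minus two 184 mm walls gives 3302 mm.


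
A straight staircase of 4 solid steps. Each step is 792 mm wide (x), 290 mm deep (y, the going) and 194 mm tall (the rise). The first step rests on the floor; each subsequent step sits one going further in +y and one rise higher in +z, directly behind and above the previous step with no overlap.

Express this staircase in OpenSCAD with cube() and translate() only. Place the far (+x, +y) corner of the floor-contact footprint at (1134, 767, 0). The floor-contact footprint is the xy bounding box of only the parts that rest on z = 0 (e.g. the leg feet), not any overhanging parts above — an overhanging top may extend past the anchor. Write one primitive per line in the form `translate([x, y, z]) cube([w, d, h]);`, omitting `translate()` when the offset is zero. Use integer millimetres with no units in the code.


translate([342, 477, 0]) cube([792, 290, 194]);
translate([342, 767, 194]) cube([792, 290, 194]);
translate([342, 1057, 388]) cube([792, 290, 194]);
translate([342, 1347, 582]) cube([792, 290, 194]);


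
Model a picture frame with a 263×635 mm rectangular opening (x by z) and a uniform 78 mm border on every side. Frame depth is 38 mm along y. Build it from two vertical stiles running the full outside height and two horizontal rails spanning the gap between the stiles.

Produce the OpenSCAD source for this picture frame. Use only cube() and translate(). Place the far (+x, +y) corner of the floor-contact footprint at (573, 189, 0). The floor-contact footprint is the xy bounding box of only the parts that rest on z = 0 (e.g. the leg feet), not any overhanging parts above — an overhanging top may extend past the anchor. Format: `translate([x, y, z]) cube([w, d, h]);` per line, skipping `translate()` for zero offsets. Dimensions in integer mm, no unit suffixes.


translate([154, 151, 0]) cube([78, 38, 791]);
translate([495, 151, 0]) cube([78, 38, 791]);
translate([232, 151, 0]) cube([263, 38, 78]);
translate([232, 151, 713]) cube([263, 38, 78]);


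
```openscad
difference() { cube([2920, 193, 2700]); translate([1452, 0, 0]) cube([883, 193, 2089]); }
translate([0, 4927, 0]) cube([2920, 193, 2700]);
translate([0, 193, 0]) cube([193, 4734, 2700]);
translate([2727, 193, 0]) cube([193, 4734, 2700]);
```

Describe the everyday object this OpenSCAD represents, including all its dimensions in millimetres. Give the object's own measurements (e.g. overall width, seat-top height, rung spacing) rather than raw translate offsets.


A single room: four walls, each 2700 mm tall and 193 mm thick, enclosing an outside footprint 2920×5120 mm (x × y), no floor or roof. The front and back walls (−y and +y sides) run the full x-width; the side walls fit between their inner faces. A door opening 883 mm wide and 2089 mm tall is cut through the front wall from the floor up, its −x edge 1452 mm from the wall's −x end.


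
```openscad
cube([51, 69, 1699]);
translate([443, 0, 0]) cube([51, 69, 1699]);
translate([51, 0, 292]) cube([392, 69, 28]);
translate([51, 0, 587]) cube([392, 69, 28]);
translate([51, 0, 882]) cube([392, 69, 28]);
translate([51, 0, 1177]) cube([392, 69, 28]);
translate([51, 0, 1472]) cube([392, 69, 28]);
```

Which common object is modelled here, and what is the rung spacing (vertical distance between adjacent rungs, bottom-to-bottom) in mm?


A ladder. The rung spacing is 295 mm.

Two tall 51×69 posts with 5 short bars between them — a ladder. Adjacent rungs sit at z = 292 and z = 587, so the spacing is 587 − 292 = 295 mm.


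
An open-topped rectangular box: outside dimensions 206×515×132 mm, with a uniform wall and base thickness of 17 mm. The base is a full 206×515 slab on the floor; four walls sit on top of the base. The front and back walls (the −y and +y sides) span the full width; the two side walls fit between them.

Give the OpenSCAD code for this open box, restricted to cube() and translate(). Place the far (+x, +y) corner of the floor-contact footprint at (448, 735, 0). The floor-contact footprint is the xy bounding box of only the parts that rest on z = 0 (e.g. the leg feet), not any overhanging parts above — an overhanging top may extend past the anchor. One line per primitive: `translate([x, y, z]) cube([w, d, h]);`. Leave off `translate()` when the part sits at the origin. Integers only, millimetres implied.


translate([242, 220, 0]) cube([206, 515, 17]);
translate([242, 220, 17]) cube([206, 17, 115]);
translate([242, 718, 17]) cube([206, 17, 115]);
translate([242, 237, 17]) cube([17, 481, 115]);
translate([431, 237, 17]) cube([17, 481, 115]);


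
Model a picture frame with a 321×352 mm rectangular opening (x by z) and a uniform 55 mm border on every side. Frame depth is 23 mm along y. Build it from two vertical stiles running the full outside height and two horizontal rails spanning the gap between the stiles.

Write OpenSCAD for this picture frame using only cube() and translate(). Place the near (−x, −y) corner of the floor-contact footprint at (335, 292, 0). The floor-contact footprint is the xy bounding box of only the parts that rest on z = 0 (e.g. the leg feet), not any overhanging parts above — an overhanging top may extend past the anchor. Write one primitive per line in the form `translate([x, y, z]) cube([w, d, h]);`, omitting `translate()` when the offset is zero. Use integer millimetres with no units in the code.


translate([335, 292, 0]) cube([55, 23, 462]);
translate([711, 292, 0]) cube([55, 23, 462]);
translate([390, 292, 0]) cube([321, 23, 55]);
translate([390, 292, 407]) cube([321, 23, 55]);


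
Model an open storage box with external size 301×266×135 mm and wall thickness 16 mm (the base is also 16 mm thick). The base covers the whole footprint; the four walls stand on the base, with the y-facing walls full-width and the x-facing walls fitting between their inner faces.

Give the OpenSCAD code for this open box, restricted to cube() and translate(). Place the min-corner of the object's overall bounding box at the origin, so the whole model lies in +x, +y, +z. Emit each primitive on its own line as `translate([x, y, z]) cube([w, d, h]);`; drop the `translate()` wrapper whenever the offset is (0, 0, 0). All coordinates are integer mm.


cube([301, 266, 16]);
translate([0, 0, 16]) cube([301, 16, 119]);
translate([0, 250, 16]) cube([301, 16, 119]);
translate([0, 16, 16]) cube([16, 234, 119]);
translate([285, 16, 16]) cube([16, 234, 119]);


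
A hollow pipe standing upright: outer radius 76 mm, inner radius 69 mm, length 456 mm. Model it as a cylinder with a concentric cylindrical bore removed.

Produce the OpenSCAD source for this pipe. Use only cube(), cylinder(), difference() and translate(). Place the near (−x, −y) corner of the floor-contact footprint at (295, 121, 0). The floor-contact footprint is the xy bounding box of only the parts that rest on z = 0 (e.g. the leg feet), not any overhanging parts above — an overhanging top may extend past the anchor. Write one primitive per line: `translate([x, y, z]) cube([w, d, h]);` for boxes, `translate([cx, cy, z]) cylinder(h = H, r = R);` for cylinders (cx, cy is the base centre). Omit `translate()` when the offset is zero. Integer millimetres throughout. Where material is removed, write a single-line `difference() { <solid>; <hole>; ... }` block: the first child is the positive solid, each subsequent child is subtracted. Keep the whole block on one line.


difference() { translate([371, 197, 0]) cylinder(h = 456, r = 76); translate([371, 197, 0]) cylinder(h = 456, r = 69); }


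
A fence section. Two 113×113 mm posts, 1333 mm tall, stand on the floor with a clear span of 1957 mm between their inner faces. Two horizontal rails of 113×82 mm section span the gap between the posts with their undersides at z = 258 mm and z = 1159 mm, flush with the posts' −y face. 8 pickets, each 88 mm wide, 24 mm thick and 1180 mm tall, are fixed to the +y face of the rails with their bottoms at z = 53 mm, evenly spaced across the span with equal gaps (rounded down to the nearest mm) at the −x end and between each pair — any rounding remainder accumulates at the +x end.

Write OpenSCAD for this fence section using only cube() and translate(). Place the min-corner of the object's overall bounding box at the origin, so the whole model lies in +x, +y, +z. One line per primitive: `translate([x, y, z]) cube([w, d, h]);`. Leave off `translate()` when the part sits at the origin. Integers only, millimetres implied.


cube([113, 113, 1333]);
translate([2070, 0, 0]) cube([113, 113, 1333]);
translate([113, 0, 258]) cube([1957, 113, 82]);
translate([113, 0, 1159]) cube([1957, 113, 82]);
translate([252, 113, 53]) cube([88, 24, 1180]);
translate([479, 113, 53]) cube([88, 24, 1180]);
translate([706, 113, 53]) cube([88, 24, 1180]);
translate([933, 113, 53]) cube([88, 24, 1180]);
translate([1160, 113, 53]) cube([88, 24, 1180]);
translate([1387, 113, 53]) cube([88, 24, 1180]);
translate([1614, 113, 53]) cube([88, 24, 1180]);
translate([1841, 113, 53]) cube([88, 24, 1180]);


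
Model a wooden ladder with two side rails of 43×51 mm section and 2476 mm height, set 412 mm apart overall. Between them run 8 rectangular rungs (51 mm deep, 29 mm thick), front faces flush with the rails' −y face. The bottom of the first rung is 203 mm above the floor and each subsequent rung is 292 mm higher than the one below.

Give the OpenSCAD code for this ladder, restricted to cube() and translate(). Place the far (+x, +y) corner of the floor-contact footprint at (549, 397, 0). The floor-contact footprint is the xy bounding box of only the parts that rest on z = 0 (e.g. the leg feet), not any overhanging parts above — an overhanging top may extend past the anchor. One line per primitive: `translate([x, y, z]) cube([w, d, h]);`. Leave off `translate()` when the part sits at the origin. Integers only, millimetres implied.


translate([137, 346, 0]) cube([43, 51, 2476]);
translate([506, 346, 0]) cube([43, 51, 2476]);
translate([180, 346, 203]) cube([326, 51, 29]);
translate([180, 346, 495]) cube([326, 51, 29]);
translate([180, 346, 787]) cube([326, 51, 29]);
translate([180, 346, 1079]) cube([326, 51, 29]);
translate([180, 346, 1371]) cube([326, 51, 29]);
translate([180, 346, 1663]) cube([326, 51, 29]);
translate([180, 346, 1955]) cube([326, 51, 29]);
translate([180, 346, 2247]) cube([326, 51, 29]);


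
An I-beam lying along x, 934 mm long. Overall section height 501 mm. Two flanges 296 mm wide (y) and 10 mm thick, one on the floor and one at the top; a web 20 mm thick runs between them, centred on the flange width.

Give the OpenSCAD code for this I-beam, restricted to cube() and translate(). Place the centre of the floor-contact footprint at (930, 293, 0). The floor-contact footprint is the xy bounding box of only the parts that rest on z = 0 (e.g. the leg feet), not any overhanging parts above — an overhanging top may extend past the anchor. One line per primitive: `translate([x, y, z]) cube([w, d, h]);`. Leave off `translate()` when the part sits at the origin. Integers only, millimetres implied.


translate([463, 145, 0]) cube([934, 296, 10]);
translate([463, 283, 10]) cube([934, 20, 481]);
translate([463, 145, 491]) cube([934, 296, 10]);


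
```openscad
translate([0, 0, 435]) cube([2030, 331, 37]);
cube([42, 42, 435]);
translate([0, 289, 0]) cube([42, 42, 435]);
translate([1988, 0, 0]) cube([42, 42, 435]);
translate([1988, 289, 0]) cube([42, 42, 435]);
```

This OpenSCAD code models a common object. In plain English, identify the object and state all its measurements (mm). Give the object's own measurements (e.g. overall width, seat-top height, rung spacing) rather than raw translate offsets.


A long wooden bench with a 2030 mm (x) × 331 mm (y) seat, 37 mm thick, its top surface 472 mm above the floor. Four 42 mm square legs at the seat corners, flush with the edges, run from z = 0 to the seat underside.


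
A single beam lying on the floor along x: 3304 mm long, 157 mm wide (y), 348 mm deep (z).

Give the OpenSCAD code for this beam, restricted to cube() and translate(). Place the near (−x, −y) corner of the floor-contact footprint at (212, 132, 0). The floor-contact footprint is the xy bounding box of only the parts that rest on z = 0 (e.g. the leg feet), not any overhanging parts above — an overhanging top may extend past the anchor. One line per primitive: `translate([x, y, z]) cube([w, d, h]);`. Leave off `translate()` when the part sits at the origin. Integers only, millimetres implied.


translate([212, 132, 0]) cube([3304, 157, 348]);


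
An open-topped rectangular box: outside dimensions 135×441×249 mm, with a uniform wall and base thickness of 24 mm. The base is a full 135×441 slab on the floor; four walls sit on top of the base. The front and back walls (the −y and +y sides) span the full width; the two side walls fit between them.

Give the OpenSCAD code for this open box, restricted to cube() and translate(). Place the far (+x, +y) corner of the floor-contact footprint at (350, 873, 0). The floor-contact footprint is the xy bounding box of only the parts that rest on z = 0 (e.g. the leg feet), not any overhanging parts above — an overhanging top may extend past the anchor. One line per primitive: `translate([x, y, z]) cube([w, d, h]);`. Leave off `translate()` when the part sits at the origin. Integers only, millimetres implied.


translate([215, 432, 0]) cube([135, 441, 24]);
translate([215, 432, 24]) cube([135, 24, 225]);
translate([215, 849, 24]) cube([135, 24, 225]);
translate([215, 456, 24]) cube([24, 393, 225]);
translate([326, 456, 24]) cube([24, 393, 225]);


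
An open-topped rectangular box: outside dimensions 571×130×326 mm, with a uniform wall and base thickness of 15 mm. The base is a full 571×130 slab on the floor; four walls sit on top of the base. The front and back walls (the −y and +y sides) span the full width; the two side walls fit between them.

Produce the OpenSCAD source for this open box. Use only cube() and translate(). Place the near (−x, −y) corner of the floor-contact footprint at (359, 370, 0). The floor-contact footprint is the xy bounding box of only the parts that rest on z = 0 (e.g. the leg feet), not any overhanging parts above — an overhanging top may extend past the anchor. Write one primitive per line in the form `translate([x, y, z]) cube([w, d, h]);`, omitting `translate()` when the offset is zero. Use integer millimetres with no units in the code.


translate([359, 370, 0]) cube([571, 130, 15]);
translate([359, 370, 15]) cube([571, 15, 311]);
translate([359, 485, 15]) cube([571, 15, 311]);
translate([359, 385, 15]) cube([15, 100, 311]);
translate([915, 385, 15]) cube([15, 100, 311]);


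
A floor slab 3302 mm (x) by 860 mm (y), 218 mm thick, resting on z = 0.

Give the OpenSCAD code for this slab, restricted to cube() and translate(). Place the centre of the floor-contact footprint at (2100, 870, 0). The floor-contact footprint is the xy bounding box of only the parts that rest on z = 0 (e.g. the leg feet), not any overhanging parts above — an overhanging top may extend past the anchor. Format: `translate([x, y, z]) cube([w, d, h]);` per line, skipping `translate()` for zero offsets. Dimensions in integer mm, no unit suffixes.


translate([449, 440, 0]) cube([3302, 860, 218]);


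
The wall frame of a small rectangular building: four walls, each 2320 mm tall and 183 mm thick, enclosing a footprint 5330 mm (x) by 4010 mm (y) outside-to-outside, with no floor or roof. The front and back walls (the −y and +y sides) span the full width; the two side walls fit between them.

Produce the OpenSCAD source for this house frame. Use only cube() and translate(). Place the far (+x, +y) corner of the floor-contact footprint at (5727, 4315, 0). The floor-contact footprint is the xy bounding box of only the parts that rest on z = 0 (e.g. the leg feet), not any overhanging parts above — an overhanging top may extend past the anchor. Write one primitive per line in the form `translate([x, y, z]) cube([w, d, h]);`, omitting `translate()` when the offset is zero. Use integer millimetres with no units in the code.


translate([397, 305, 0]) cube([5330, 183, 2320]);
translate([397, 4132, 0]) cube([5330, 183, 2320]);
translate([397, 488, 0]) cube([183, 3644, 2320]);
translate([5544, 488, 0]) cube([183, 3644, 2320]);


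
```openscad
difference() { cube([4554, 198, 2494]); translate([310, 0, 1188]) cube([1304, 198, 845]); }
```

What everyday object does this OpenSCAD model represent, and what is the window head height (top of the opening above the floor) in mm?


A wall with a window opening. The window head height is 2033 mm.

A wall with a rectangular opening subtracted — a window. Sill at z = 1188, opening 845 mm tall, so the head is at 1188 + 845 = 2033 mm.


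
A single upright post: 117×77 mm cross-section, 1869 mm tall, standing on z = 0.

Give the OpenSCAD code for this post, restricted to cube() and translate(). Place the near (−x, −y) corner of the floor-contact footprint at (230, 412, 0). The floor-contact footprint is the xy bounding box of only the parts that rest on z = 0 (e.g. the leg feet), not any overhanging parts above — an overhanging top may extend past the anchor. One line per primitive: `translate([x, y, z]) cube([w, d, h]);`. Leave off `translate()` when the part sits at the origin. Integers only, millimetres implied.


translate([230, 412, 0]) cube([117, 77, 1869]);


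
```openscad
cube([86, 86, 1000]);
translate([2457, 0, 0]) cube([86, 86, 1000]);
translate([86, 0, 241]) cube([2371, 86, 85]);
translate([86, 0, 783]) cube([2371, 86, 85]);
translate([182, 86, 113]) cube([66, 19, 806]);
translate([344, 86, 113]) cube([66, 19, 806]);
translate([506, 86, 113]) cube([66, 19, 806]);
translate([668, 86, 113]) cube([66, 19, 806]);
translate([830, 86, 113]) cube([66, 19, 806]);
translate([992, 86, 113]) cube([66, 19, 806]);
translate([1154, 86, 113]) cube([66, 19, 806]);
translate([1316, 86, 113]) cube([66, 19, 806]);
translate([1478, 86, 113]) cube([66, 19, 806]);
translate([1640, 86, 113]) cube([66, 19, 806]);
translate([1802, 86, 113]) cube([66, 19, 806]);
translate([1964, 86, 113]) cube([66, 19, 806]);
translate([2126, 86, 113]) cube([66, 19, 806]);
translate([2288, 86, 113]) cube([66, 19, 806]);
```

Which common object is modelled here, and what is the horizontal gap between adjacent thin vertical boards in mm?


A fence section. The picket gap is 96 mm.

Two posts, two rails, 14 pickets — a fence section. Span 2371 mm holds 14 pickets of 66 mm with 15 equal gaps: ⌊(2371 − 14·66) / 15⌋ = 96 mm.


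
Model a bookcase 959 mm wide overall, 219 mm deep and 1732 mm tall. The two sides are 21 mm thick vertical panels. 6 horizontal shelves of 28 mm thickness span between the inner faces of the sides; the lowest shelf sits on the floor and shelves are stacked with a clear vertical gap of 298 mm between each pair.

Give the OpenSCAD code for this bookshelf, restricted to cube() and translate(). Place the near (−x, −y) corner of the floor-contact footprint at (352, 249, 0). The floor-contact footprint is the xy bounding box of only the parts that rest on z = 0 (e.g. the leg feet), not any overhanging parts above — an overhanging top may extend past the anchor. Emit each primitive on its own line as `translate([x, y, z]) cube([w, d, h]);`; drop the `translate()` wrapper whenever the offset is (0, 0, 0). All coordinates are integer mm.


translate([352, 249, 0]) cube([21, 219, 1732]);
translate([1290, 249, 0]) cube([21, 219, 1732]);
translate([373, 249, 0]) cube([917, 219, 28]);
translate([373, 249, 326]) cube([917, 219, 28]);
translate([373, 249, 652]) cube([917, 219, 28]);
translate([373, 249, 978]) cube([917, 219, 28]);
translate([373, 249, 1304]) cube([917, 219, 28]);
translate([373, 249, 1630]) cube([917, 219, 28]);


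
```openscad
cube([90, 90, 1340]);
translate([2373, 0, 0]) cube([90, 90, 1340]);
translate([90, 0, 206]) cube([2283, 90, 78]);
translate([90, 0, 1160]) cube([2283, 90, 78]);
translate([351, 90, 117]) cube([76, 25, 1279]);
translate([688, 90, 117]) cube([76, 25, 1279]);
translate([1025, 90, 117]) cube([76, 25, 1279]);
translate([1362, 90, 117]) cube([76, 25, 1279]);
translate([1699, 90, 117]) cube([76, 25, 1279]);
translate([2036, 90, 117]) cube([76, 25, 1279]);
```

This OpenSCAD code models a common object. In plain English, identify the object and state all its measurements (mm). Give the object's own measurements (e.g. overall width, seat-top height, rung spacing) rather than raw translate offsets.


A fence section. Two 90×90 mm posts, 1340 mm tall, stand on the floor with a clear span of 2283 mm between their inner faces. Two horizontal rails of 90×78 mm section span the gap between the posts with their undersides at z = 206 mm and z = 1160 mm, flush with the posts' −y face. 6 pickets, each 76 mm wide, 25 mm thick and 1279 mm tall, are fixed to the +y face of the rails with their bottoms at z = 117 mm, spaced across the span with a 261 mm gap after the −x post and between neighbouring pickets and before the +x post.


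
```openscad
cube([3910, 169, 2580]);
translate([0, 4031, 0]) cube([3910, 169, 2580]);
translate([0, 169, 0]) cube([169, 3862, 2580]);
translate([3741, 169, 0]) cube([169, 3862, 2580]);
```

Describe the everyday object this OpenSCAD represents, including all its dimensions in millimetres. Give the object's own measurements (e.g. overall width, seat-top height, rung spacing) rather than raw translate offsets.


The wall frame of a small rectangular building: four walls, each 2580 mm tall and 169 mm thick, enclosing a footprint 3910 mm (x) by 4200 mm (y) outside-to-outside, with no floor or roof. The front and back walls (the −y and +y sides) span the full width; the two side walls fit between them.


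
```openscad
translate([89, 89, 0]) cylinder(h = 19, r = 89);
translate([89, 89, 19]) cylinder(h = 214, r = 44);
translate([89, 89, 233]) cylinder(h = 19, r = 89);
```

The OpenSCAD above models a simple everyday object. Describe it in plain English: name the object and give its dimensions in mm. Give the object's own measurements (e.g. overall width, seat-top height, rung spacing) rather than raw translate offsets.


A spool: two coaxial disc flanges of radius 89 mm and thickness 19 mm, joined by a core cylinder of radius 44 mm and height 214 mm. The lower flange rests on z = 0 and the three cylinders share a vertical axis.


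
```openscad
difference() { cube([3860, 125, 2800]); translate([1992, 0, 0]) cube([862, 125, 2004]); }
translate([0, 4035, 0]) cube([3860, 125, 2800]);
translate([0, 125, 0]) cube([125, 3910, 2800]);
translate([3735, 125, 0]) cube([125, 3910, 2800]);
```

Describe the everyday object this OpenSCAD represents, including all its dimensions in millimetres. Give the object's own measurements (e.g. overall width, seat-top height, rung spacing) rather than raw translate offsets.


A single room: four walls, each 2800 mm tall and 125 mm thick, enclosing an outside footprint 3860×4160 mm (x × y), no floor or roof. The front and back walls (−y and +y sides) run the full x-width; the side walls fit between their inner faces. A door opening 862 mm wide and 2004 mm tall is cut through the front wall from the floor up, its −x edge 1992 mm from the wall's −x end.
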